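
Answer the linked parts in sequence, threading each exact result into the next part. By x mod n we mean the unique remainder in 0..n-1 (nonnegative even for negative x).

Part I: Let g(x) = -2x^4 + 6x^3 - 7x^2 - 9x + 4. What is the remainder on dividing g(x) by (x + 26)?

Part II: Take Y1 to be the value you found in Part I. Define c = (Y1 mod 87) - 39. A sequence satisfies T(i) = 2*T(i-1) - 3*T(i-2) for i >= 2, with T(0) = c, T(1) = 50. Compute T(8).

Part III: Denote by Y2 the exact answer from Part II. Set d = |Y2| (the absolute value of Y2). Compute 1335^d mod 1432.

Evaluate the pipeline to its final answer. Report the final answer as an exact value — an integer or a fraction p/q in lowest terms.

Part I: remainder = value at the root: -2*(-26)^4 + 6*(-26)^3 - 7*(-26)^2 - 9*(-26)^1 + 4 = (-913952) + (-105456) + (-4732) + (234) + (4) = -1023902; answer -1023902
Part II: Y1 = -1023902; c = -38; T(2) = 2*(50) - 3*(-38) = 214; iterating: T(2)=214, T(3)=278, T(4)=-86, T(5)=-1006, T(6)=-1754, T(7)=-490, T(8)=4282; answer 4282
Part III: Y2 = 4282; d = 4282; squarings mod 1432: 1335^1=1335, 1335^2=817, 1335^4=177, 1335^8=1257, 1335^16=553, 1335^32=793, 1335^64=201, 1335^128=305, 1335^256=1377, 1335^512=161, 1335^1024=145, 1335^2048=977, 1335^4096=817; 1335^4282 = 1335^2 * 1335^8 * 1335^16 * 1335^32 * 1335^128 * 1335^4096 = 225 (mod 1432); answer 225

225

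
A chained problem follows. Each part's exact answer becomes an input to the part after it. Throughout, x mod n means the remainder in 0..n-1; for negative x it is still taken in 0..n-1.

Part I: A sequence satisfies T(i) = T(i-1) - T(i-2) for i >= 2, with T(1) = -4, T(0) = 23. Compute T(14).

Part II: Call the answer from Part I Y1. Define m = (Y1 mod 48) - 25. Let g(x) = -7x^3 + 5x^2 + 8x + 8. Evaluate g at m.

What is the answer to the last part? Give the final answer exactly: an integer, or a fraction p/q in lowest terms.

504

Part I: T(2) = 1*(-4) - 1*(23) = -27; iterating: T(2)=-27, T(3)=-23, T(4)=4, T(5)=27, T(6)=23, T(7)=-4, T(8)=-27, T(9)=-23, T(10)=4, T(11)=27, T(12)=23, T(13)=-4, T(14)=-27; answer -27
Part II: Y1 = -27; m = -4; -7*(-4)^3 + 5*(-4)^2 + 8*(-4)^1 + 8 = (448) + (80) + (-32) + (8) = 504; answer 504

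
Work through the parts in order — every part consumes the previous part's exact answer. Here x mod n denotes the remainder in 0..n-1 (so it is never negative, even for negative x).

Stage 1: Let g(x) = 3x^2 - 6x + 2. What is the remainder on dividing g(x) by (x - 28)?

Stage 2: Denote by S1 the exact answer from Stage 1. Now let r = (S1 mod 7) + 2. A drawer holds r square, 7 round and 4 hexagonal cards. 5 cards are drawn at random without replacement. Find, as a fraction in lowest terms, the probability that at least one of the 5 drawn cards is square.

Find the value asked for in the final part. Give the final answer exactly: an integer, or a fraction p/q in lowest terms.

Stage 1: remainder = value at the root: 3*(28)^2 - 6*(28)^1 + 2 = (2352) + (-168) + (2) = 2186; answer 2186
Stage 2: S1 = 2186; r = 4; total draws C(15,5) = 3003; complement C(11,5) = 462; favorable 3003 - 462 = 2541; P = 11/13; answer 11/13

11/13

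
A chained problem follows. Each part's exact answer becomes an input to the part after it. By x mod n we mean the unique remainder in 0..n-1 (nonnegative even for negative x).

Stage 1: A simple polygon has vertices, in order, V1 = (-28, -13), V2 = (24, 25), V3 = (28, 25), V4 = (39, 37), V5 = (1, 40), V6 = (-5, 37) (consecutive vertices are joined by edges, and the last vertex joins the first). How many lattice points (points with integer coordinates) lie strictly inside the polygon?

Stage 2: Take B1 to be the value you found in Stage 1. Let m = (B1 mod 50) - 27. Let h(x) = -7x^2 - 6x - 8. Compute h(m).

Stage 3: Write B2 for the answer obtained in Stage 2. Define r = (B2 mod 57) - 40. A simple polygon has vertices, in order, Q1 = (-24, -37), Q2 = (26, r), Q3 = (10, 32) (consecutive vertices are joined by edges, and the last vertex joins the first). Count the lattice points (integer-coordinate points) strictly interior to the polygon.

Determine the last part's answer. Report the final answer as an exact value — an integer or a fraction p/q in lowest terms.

Stage 1: cross terms: (-28*25 - 24*-13)=-388, (24*25 - 28*25)=-100, (28*37 - 39*25)=61, (39*40 - 1*37)=1523, (1*37 - -5*40)=237, (-5*-13 - -28*37)=1101; twice the area = |2434| = 2434; area = 1217; boundary points = 2 + 4 + 1 + 1 + 3 + 1 = 12; strictly interior points = area - boundary/2 + 1 = 1212; answer 1212
Stage 2: B1 = 1212; m = -15; -7*(-15)^2 - 6*(-15)^1 - 8 = (-1575) + (90) + (-8) = -1493; answer -1493
Stage 3: B2 = -1493; r = 6; cross terms: (-24*6 - 26*-37)=818, (26*32 - 10*6)=772, (10*-37 - -24*32)=398; twice the area = |1988| = 1988; area = 994; boundary points = 1 + 2 + 1 = 4; strictly interior points = area - boundary/2 + 1 = 993; answer 993

993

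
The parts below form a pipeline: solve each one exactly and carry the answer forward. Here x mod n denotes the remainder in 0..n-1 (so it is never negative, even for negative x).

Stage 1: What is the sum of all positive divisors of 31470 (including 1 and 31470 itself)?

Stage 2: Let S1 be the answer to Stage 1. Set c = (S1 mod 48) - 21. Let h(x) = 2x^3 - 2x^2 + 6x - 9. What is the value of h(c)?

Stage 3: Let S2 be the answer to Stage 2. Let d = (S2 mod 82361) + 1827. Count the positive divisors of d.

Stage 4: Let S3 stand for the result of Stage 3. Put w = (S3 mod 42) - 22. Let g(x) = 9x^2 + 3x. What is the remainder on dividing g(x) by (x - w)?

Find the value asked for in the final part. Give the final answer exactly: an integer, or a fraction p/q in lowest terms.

Stage 1: 31470 = 2 * 3 * 5 * 1049; sigma = (1 + 2) * (1 + 3) * (1 + 5) * (1 + 1049) = 3 * 4 * 6 * 1050 = 75600; answer 75600
Stage 2: S1 = 75600; c = -21; 2*(-21)^3 - 2*(-21)^2 + 6*(-21)^1 - 9 = (-18522) + (-882) + (-126) + (-9) = -19539; answer -19539
Stage 3: S2 = -19539; d = 64649; 64649 = 13 * 4973; number of divisors = (1+1) * (1+1) = 4; answer 4
Stage 4: S3 = 4; w = -18; remainder = value at the root: 9*(-18)^2 + 3*(-18)^1 = (2916) + (-54) = 2862; answer 2862

2862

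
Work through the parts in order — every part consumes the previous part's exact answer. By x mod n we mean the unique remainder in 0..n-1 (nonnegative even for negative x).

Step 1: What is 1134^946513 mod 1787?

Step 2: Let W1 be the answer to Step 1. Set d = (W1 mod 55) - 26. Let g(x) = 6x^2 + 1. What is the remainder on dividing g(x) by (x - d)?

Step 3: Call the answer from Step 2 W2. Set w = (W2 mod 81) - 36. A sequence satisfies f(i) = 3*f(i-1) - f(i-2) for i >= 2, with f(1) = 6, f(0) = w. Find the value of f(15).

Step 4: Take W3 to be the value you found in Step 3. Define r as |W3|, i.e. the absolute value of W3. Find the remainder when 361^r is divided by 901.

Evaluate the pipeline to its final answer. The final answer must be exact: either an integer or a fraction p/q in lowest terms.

Step 1: squarings mod 1787: 1134^1=1134, 1134^2=1103, 1134^4=1449, 1134^8=1663, 1134^16=1080, 1134^32=1276, 1134^64=219, 1134^128=1499, 1134^256=742, 1134^512=168, 1134^1024=1419, 1134^2048=1399, 1134^4096=436, 1134^8192=674, 1134^16384=378, 1134^32768=1711, 1134^65536=415, 1134^131072=673, 1134^262144=818, 1134^524288=786; 1134^946513 = 1134^1 * 1134^16 * 1134^64 * 1134^256 * 1134^4096 * 1134^8192 * 1134^16384 * 1134^131072 * 1134^262144 * 1134^524288 = 1092 (mod 1787); answer 1092
Step 2: W1 = 1092; d = 21; remainder = value at the root: 6*(21)^2 + 1 = (2646) + (1) = 2647; answer 2647
Step 3: W2 = 2647; w = 19; f(2) = 3*(6) - 1*(19) = -1; iterating: f(2)=-1, f(3)=-9, f(4)=-26, f(5)=-69, f(6)=-181, f(7)=-474, f(8)=-1241, f(9)=-3249, f(10)=-8506, f(11)=-22269, f(12)=-58301, f(13)=-152634, f(14)=-399601, f(15)=-1046169; answer -1046169
Step 4: W3 = -1046169; r = 1046169; squarings mod 901: 361^1=361, 361^2=577, 361^4=460, 361^8=766, 361^16=205, 361^32=579, 361^64=69, 361^128=256, 361^256=664, 361^512=307, 361^1024=545, 361^2048=596, 361^4096=222, 361^8192=630, 361^16384=460, 361^32768=766, 361^65536=205, 361^131072=579, 361^262144=69, 361^524288=256; 361^1046169 = 361^1 * 361^8 * 361^16 * 361^128 * 361^512 * 361^1024 * 361^4096 * 361^8192 * 361^16384 * 361^32768 * 361^65536 * 361^131072 * 361^262144 * 361^524288 = 888 (mod 901); answer 888

888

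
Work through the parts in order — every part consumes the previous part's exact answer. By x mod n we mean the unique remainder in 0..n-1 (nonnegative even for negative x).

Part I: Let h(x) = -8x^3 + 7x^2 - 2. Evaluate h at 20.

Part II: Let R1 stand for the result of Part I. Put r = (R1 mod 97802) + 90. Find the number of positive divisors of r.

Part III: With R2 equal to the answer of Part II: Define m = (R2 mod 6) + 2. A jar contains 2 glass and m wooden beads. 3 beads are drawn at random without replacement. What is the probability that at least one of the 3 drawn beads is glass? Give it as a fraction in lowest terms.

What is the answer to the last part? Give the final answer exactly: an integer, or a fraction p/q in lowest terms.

Part I: -8*(20)^3 + 7*(20)^2 - 2 = (-64000) + (2800) + (-2) = -61202; answer -61202
Part II: R1 = -61202; r = 36690; 36690 = 2 * 3 * 5 * 1223; number of divisors = (1+1) * (1+1) * (1+1) * (1+1) = 16; answer 16
Part III: R2 = 16; m = 6; total draws C(8,3) = 56; complement C(6,3) = 20; favorable 56 - 20 = 36; P = 9/14; answer 9/14

9/14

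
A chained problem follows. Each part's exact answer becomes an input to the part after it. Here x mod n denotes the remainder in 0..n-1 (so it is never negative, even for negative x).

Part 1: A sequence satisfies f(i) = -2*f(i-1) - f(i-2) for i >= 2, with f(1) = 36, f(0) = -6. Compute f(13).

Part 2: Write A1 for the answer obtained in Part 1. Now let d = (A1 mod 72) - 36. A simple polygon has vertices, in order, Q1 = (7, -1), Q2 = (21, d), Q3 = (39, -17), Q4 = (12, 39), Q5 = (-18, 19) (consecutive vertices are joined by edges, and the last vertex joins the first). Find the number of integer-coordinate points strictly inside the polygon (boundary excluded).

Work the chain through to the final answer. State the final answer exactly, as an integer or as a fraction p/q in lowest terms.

Part 1: f(2) = -2*(36) - 1*(-6) = -66; iterating: f(2)=-66, f(3)=96, f(4)=-126, f(5)=156, f(6)=-186, f(7)=216, f(8)=-246, f(9)=276, f(10)=-306, f(11)=336, f(12)=-366, f(13)=396; answer 396
Part 2: A1 = 396; d = 0; cross terms: (7*0 - 21*-1)=21, (21*-17 - 39*0)=-357, (39*39 - 12*-17)=1725, (12*19 - -18*39)=930, (-18*-1 - 7*19)=-115; twice the area = |2204| = 2204; area = 1102; boundary points = 1 + 1 + 1 + 10 + 5 = 18; strictly interior points = area - boundary/2 + 1 = 1094; answer 1094

1094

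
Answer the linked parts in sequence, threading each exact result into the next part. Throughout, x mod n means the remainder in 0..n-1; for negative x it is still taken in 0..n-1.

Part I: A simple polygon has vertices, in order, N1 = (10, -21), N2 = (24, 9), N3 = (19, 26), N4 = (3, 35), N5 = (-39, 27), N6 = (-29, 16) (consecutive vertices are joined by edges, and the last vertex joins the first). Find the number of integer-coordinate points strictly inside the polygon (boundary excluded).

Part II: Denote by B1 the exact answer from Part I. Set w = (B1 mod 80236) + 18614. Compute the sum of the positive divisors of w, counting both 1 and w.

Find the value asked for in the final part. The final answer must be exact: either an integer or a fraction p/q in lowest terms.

24552

Part I: cross terms: (10*9 - 24*-21)=594, (24*26 - 19*9)=453, (19*35 - 3*26)=587, (3*27 - -39*35)=1446, (-39*16 - -29*27)=159, (-29*-21 - 10*16)=449; twice the area = |3688| = 3688; area = 1844; boundary points = 2 + 1 + 1 + 2 + 1 + 1 = 8; strictly interior points = area - boundary/2 + 1 = 1841; answer 1841
Part II: B1 = 1841; w = 20455; 20455 = 5 * 4091; sigma = (1 + 5) * (1 + 4091) = 6 * 4092 = 24552; answer 24552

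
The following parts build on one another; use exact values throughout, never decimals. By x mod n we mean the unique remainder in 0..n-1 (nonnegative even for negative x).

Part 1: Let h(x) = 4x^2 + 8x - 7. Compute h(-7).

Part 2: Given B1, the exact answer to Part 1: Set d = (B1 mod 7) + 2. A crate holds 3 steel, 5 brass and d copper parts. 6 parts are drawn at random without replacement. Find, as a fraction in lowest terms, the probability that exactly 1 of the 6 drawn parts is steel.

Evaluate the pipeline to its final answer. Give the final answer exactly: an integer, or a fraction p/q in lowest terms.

3/10

Part 1: 4*(-7)^2 + 8*(-7)^1 - 7 = (196) + (-56) + (-7) = 133; answer 133
Part 2: B1 = 133; d = 2; total draws C(10,6) = 210; favorable C(3,1)*C(7,5) = 63; P = 3/10; answer 3/10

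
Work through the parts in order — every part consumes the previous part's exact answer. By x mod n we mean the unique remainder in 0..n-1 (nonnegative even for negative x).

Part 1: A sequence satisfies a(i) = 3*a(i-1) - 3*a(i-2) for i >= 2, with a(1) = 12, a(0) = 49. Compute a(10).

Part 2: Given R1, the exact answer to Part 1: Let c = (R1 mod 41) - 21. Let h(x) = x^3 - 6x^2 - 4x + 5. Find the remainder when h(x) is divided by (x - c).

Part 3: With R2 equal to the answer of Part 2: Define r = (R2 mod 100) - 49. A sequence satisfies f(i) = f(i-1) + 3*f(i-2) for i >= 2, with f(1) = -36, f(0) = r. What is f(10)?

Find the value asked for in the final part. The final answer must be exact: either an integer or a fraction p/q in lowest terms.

Part 1: a(2) = 3*(12) - 3*(49) = -111; iterating: a(2)=-111, a(3)=-369, a(4)=-774, a(5)=-1215, a(6)=-1323, a(7)=-324, a(8)=2997, a(9)=9963, a(10)=20898; answer 20898
Part 2: R1 = 20898; c = 8; remainder = value at the root: 1*(8)^3 - 6*(8)^2 - 4*(8)^1 + 5 = (512) + (-384) + (-32) + (5) = 101; answer 101
Part 3: R2 = 101; r = -48; f(2) = 1*(-36) + 3*(-48) = -180; iterating: f(2)=-180, f(3)=-288, f(4)=-828, f(5)=-1692, f(6)=-4176, f(7)=-9252, f(8)=-21780, f(9)=-49536, f(10)=-114876; answer -114876

-114876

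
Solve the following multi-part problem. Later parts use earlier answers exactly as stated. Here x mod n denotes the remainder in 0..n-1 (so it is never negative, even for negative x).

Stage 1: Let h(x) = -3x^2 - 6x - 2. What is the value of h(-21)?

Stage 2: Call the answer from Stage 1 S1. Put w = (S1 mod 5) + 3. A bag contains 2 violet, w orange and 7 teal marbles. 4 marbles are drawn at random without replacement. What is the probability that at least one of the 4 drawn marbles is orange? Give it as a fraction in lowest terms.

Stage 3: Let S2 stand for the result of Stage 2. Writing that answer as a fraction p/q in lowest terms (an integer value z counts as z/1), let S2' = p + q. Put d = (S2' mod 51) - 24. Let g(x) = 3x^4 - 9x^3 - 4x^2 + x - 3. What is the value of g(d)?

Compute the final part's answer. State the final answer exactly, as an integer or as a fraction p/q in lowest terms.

Stage 1: -3*(-21)^2 - 6*(-21)^1 - 2 = (-1323) + (126) + (-2) = -1199; answer -1199
Stage 2: S1 = -1199; w = 4; total draws C(13,4) = 715; complement C(9,4) = 126; favorable 715 - 126 = 589; P = 589/715; answer 589/715
Stage 3: S2 = 589/715; threaded value p + q = 1304; d = 5; 3*(5)^4 - 9*(5)^3 - 4*(5)^2 + 1*(5)^1 - 3 = (1875) + (-1125) + (-100) + (5) + (-3) = 652; answer 652

652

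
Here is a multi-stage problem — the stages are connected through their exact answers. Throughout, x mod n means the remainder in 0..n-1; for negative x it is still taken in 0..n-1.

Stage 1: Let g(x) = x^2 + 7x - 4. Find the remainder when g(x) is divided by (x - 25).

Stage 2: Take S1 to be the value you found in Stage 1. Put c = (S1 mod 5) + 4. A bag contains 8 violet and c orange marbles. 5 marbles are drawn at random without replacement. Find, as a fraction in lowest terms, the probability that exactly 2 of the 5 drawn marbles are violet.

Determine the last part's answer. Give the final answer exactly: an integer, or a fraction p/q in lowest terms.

Stage 1: remainder = value at the root: 1*(25)^2 + 7*(25)^1 - 4 = (625) + (175) + (-4) = 796; answer 796
Stage 2: S1 = 796; c = 5; total draws C(13,5) = 1287; favorable C(8,2)*C(5,3) = 280; P = 280/1287; answer 280/1287

280/1287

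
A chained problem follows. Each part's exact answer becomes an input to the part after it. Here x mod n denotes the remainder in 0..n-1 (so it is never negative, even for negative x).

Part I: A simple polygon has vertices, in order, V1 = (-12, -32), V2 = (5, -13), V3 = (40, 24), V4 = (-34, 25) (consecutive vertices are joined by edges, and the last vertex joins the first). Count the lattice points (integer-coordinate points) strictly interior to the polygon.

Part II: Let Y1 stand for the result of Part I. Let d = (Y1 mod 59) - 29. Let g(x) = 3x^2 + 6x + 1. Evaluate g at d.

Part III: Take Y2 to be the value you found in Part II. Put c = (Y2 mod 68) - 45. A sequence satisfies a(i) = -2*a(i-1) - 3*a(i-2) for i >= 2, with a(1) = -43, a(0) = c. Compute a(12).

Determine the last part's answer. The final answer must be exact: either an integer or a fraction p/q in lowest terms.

Part I: cross terms: (-12*-13 - 5*-32)=316, (5*24 - 40*-13)=640, (40*25 - -34*24)=1816, (-34*-32 - -12*25)=1388; twice the area = |4160| = 4160; area = 2080; boundary points = 1 + 1 + 1 + 1 = 4; strictly interior points = area - boundary/2 + 1 = 2079; answer 2079
Part II: Y1 = 2079; d = -15; 3*(-15)^2 + 6*(-15)^1 + 1 = (675) + (-90) + (1) = 586; answer 586
Part III: Y2 = 586; c = -3; a(2) = -2*(-43) - 3*(-3) = 95; iterating: a(2)=95, a(3)=-61, a(4)=-163, a(5)=509, a(6)=-529, a(7)=-469, a(8)=2525, a(9)=-3643, a(10)=-289, a(11)=11507, a(12)=-22147; answer -22147

-22147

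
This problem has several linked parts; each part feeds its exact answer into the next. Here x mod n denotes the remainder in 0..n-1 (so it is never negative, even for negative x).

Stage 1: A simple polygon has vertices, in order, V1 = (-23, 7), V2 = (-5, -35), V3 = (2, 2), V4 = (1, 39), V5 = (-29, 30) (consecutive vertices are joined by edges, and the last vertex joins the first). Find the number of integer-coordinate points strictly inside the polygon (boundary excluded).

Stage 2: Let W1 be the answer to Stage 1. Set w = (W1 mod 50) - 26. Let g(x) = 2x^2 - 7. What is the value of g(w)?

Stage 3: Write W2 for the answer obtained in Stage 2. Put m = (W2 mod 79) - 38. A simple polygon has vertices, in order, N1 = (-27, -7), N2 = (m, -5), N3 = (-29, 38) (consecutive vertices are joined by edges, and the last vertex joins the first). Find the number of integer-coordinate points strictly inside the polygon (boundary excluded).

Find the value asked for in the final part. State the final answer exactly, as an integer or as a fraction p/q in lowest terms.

Stage 1: cross terms: (-23*-35 - -5*7)=840, (-5*2 - 2*-35)=60, (2*39 - 1*2)=76, (1*30 - -29*39)=1161, (-29*7 - -23*30)=487; twice the area = |2624| = 2624; area = 1312; boundary points = 6 + 1 + 1 + 3 + 1 = 12; strictly interior points = area - boundary/2 + 1 = 1307; answer 1307
Stage 2: W1 = 1307; w = -19; 2*(-19)^2 - 7 = (722) + (-7) = 715; answer 715
Stage 3: W2 = 715; m = -34; cross terms: (-27*-5 - -34*-7)=-103, (-34*38 - -29*-5)=-1437, (-29*-7 - -27*38)=1229; twice the area = |-311| = 311; area = 311/2; boundary points = 1 + 1 + 1 = 3; strictly interior points = area - boundary/2 + 1 = 155; answer 155

155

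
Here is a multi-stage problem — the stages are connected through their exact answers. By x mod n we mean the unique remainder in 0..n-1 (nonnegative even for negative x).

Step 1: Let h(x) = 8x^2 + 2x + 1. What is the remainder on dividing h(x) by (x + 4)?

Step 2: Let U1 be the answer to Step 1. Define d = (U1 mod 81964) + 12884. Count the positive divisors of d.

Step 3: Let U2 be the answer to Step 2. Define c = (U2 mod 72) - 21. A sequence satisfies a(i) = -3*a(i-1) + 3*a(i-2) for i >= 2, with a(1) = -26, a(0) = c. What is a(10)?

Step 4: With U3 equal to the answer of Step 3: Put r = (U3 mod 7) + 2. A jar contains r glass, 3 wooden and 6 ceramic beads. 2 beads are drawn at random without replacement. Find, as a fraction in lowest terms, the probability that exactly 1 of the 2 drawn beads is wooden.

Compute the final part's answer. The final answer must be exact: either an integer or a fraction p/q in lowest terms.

12/35

Step 1: remainder = value at the root: 8*(-4)^2 + 2*(-4)^1 + 1 = (128) + (-8) + (1) = 121; answer 121
Step 2: U1 = 121; d = 13005; 13005 = 3^2 * 5 * 17^2; number of divisors = (2+1) * (1+1) * (2+1) = 18; answer 18
Step 3: U2 = 18; c = -3; a(2) = -3*(-26) + 3*(-3) = 69; iterating: a(2)=69, a(3)=-285, a(4)=1062, a(5)=-4041, a(6)=15309, a(7)=-58050, a(8)=220077, a(9)=-834381, a(10)=3163374; answer 3163374
Step 4: U3 = 3163374; r = 6; total draws C(15,2) = 105; favorable C(3,1)*C(12,1) = 36; P = 12/35; answer 12/35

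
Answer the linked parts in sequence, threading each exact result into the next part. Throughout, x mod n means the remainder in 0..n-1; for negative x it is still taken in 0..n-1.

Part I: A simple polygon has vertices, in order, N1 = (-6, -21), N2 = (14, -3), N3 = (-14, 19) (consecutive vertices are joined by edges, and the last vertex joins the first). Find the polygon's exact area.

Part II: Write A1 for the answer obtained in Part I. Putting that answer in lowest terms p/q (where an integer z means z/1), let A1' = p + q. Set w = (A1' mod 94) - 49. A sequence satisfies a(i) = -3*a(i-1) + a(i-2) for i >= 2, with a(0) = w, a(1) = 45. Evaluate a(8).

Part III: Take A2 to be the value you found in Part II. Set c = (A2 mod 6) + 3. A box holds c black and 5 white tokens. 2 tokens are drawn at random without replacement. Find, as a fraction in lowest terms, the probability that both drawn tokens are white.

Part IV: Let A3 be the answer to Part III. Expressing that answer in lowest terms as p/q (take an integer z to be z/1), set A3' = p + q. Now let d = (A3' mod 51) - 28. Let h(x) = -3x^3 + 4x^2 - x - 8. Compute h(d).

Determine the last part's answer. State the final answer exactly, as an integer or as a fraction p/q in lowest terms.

Part I: cross terms: (-6*-3 - 14*-21)=312, (14*19 - -14*-3)=224, (-14*-21 - -6*19)=408; twice the area = |944| = 944; area = 472; answer 472
Part II: A1 = 472; threaded value p + q = 473; w = -46; a(2) = -3*(45) + 1*(-46) = -181; iterating: a(2)=-181, a(3)=588, a(4)=-1945, a(5)=6423, a(6)=-21214, a(7)=70065, a(8)=-231409; answer -231409
Part III: A2 = -231409; c = 8; total draws C(13,2) = 78; favorable C(5,2) = 10; P = 5/39; answer 5/39
Part IV: A3 = 5/39; threaded value p + q = 44; d = 16; -3*(16)^3 + 4*(16)^2 - 1*(16)^1 - 8 = (-12288) + (1024) + (-16) + (-8) = -11288; answer -11288

-11288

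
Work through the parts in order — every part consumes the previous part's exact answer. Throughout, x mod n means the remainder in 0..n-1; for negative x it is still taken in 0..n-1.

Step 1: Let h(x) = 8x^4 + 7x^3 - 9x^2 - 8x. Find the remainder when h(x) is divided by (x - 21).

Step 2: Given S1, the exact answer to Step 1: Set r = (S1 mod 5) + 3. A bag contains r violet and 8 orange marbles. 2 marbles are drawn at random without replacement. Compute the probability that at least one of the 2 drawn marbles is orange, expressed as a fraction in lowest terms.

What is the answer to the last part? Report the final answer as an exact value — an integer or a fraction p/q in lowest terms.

76/91

Step 1: remainder = value at the root: 8*(21)^4 + 7*(21)^3 - 9*(21)^2 - 8*(21)^1 = (1555848) + (64827) + (-3969) + (-168) = 1616538; answer 1616538
Step 2: S1 = 1616538; r = 6; total draws C(14,2) = 91; complement C(6,2) = 15; favorable 91 - 15 = 76; P = 76/91; answer 76/91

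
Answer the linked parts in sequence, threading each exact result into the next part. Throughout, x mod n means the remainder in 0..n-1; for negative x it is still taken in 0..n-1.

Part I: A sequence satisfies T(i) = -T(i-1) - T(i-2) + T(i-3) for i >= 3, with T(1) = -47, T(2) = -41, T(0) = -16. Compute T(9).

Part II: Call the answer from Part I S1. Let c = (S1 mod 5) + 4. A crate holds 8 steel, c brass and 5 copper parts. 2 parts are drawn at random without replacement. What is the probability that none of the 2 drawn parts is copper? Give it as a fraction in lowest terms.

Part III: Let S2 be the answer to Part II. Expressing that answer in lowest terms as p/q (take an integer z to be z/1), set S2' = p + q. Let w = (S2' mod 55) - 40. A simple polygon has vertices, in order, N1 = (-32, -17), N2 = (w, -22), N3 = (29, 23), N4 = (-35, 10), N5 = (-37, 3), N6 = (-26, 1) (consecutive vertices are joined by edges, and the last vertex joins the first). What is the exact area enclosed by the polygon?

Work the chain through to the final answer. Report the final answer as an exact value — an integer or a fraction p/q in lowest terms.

Part I: T(3) = -1*(-41) - 1*(-47) + 1*(-16) = 72; iterating: T(3)=72, T(4)=-78, T(5)=-35, T(6)=185, T(7)=-228, T(8)=8, T(9)=405; answer 405
Part II: S1 = 405; c = 4; total draws C(17,2) = 136; favorable C(12,2) = 66; P = 33/68; answer 33/68
Part III: S2 = 33/68; threaded value p + q = 101; w = 6; cross terms: (-32*-22 - 6*-17)=806, (6*23 - 29*-22)=776, (29*10 - -35*23)=1095, (-35*3 - -37*10)=265, (-37*1 - -26*3)=41, (-26*-17 - -32*1)=474; twice the area = |3457| = 3457; area = 3457/2; answer 3457/2

3457/2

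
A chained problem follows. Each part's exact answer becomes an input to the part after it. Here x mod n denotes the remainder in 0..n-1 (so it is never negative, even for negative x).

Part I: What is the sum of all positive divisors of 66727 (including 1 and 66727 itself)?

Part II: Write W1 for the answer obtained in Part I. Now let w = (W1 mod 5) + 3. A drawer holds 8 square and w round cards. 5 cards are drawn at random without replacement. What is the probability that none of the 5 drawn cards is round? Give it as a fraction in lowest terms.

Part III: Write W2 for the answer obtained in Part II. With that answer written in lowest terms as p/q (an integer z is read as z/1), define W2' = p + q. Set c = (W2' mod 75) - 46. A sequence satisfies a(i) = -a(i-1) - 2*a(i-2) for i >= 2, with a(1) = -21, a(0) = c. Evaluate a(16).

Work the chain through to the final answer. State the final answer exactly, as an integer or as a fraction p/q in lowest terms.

351

Part I: 66727 = 53 * 1259; sigma = (1 + 53) * (1 + 1259) = 54 * 1260 = 68040; answer 68040
Part II: W1 = 68040; w = 3; total draws C(11,5) = 462; favorable C(8,5) = 56; P = 4/33; answer 4/33
Part III: W2 = 4/33; threaded value p + q = 37; c = -9; a(2) = -1*(-21) - 2*(-9) = 39; iterating: a(2)=39, a(3)=3, a(4)=-81, a(5)=75, a(6)=87, a(7)=-237, a(8)=63, a(9)=411, a(10)=-537, a(11)=-285, a(12)=1359, a(13)=-789, a(14)=-1929, a(15)=3507, a(16)=351; answer 351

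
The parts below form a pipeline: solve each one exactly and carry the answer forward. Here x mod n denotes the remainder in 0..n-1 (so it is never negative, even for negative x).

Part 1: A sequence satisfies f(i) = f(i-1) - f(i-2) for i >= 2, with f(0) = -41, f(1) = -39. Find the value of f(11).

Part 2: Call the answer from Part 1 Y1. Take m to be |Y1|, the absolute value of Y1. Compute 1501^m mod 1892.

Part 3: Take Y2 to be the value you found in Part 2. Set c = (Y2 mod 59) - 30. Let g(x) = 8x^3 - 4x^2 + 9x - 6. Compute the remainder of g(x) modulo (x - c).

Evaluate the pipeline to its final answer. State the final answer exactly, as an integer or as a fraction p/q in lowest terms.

Part 1: f(2) = 1*(-39) - 1*(-41) = 2; iterating: f(2)=2, f(3)=41, f(4)=39, f(5)=-2, f(6)=-41, f(7)=-39, f(8)=2, f(9)=41, f(10)=39, f(11)=-2; answer -2
Part 2: Y1 = -2; m = 2; squarings mod 1892: 1501^1=1501, 1501^2=1521; 1501^2 = 1501^2 = 1521 (mod 1892); answer 1521
Part 3: Y2 = 1521; c = 16; remainder = value at the root: 8*(16)^3 - 4*(16)^2 + 9*(16)^1 - 6 = (32768) + (-1024) + (144) + (-6) = 31882; answer 31882

31882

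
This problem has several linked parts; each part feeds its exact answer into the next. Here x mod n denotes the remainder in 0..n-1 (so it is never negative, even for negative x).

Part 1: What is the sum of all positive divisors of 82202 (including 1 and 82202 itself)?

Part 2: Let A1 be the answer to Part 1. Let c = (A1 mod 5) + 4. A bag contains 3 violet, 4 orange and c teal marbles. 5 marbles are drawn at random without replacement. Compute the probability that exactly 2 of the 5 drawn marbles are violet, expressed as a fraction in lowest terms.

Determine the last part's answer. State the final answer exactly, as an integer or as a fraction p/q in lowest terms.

Part 1: 82202 = 2 * 23 * 1787; sigma = (1 + 2) * (1 + 23) * (1 + 1787) = 3 * 24 * 1788 = 128736; answer 128736
Part 2: A1 = 128736; c = 5; total draws C(12,5) = 792; favorable C(3,2)*C(9,3) = 252; P = 7/22; answer 7/22

7/22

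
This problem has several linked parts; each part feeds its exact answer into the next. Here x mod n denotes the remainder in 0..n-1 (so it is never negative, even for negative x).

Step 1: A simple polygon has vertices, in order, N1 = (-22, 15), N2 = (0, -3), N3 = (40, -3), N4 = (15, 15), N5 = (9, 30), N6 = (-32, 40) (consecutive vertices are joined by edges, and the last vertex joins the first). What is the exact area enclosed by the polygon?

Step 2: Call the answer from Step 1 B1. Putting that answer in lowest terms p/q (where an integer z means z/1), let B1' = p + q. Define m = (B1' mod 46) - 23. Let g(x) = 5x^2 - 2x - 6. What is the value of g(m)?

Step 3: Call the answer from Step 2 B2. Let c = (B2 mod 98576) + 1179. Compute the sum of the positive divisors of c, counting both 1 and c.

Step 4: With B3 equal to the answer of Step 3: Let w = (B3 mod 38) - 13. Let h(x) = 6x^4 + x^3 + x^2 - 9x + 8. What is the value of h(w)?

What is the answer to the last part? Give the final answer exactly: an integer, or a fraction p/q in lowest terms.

307223

Step 1: cross terms: (-22*-3 - 0*15)=66, (0*-3 - 40*-3)=120, (40*15 - 15*-3)=645, (15*30 - 9*15)=315, (9*40 - -32*30)=1320, (-32*15 - -22*40)=400; twice the area = |2866| = 2866; area = 1433; answer 1433
Step 2: B1 = 1433; threaded value p + q = 1434; m = -15; 5*(-15)^2 - 2*(-15)^1 - 6 = (1125) + (30) + (-6) = 1149; answer 1149
Step 3: B2 = 1149; c = 2328; 2328 = 2^3 * 3 * 97; sigma = (1 + 2 + 4 + 8) * (1 + 3) * (1 + 97) = 15 * 4 * 98 = 5880; answer 5880
Step 4: B3 = 5880; w = 15; 6*(15)^4 + 1*(15)^3 + 1*(15)^2 - 9*(15)^1 + 8 = (303750) + (3375) + (225) + (-135) + (8) = 307223; answer 307223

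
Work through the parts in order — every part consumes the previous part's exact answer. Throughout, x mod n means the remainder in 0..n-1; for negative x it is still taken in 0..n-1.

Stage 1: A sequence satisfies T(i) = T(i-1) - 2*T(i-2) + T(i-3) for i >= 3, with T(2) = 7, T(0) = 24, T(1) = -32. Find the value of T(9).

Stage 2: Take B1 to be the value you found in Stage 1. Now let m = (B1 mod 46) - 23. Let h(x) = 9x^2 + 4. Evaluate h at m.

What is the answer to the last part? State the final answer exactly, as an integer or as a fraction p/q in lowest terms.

Stage 1: T(3) = 1*(7) - 2*(-32) + 1*(24) = 95; iterating: T(3)=95, T(4)=49, T(5)=-134, T(6)=-137, T(7)=180, T(8)=320, T(9)=-177; answer -177
Stage 2: B1 = -177; m = -16; 9*(-16)^2 + 4 = (2304) + (4) = 2308; answer 2308

2308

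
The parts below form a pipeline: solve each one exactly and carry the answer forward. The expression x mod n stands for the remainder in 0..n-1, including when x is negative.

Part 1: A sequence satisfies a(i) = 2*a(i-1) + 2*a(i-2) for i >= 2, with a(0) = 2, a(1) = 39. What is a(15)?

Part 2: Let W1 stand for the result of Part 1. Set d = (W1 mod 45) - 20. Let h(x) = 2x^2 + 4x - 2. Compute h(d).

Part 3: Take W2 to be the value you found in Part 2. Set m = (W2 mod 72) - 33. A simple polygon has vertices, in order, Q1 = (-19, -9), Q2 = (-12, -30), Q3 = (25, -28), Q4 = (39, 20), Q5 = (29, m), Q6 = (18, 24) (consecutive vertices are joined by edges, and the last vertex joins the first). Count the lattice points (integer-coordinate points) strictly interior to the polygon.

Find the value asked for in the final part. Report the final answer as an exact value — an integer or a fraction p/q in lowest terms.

Part 1: a(2) = 2*(39) + 2*(2) = 82; iterating: a(2)=82, a(3)=242, a(4)=648, a(5)=1780, a(6)=4856, a(7)=13272, a(8)=36256, a(9)=99056, a(10)=270624, a(11)=739360, a(12)=2019968, a(13)=5518656, a(14)=15077248, a(15)=41191808; answer 41191808
Part 2: W1 = 41191808; d = 3; 2*(3)^2 + 4*(3)^1 - 2 = (18) + (12) + (-2) = 28; answer 28
Part 3: W2 = 28; m = -5; cross terms: (-19*-30 - -12*-9)=462, (-12*-28 - 25*-30)=1086, (25*20 - 39*-28)=1592, (39*-5 - 29*20)=-775, (29*24 - 18*-5)=786, (18*-9 - -19*24)=294; twice the area = |3445| = 3445; area = 3445/2; boundary points = 7 + 1 + 2 + 5 + 1 + 1 = 17; strictly interior points = area - boundary/2 + 1 = 1715; answer 1715

1715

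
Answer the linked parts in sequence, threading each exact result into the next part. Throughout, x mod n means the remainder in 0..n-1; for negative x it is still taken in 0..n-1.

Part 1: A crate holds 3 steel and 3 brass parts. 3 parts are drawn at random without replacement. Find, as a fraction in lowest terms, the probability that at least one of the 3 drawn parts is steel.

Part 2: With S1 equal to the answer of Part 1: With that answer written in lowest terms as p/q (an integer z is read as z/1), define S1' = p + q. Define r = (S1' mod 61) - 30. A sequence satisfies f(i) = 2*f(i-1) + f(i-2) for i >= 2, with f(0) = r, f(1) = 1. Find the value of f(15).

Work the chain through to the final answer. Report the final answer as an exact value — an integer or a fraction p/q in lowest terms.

922063

Part 1: total draws C(6,3) = 20; complement C(3,3) = 1; favorable 20 - 1 = 19; P = 19/20; answer 19/20
Part 2: S1 = 19/20; threaded value p + q = 39; r = 9; f(2) = 2*(1) + 1*(9) = 11; iterating: f(2)=11, f(3)=23, f(4)=57, f(5)=137, f(6)=331, f(7)=799, f(8)=1929, f(9)=4657, f(10)=11243, f(11)=27143, f(12)=65529, f(13)=158201, f(14)=381931, f(15)=922063; answer 922063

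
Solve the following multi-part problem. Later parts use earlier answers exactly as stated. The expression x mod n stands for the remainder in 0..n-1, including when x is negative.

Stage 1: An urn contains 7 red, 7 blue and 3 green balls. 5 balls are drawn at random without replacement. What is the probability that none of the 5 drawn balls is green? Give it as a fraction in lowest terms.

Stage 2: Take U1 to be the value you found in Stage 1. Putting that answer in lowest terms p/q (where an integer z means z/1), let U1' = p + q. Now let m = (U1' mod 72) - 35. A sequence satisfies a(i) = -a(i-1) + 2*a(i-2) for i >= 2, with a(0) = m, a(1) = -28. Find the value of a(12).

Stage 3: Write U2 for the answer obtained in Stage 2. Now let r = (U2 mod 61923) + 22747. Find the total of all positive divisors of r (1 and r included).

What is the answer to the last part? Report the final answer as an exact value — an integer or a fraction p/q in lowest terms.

Stage 1: total draws C(17,5) = 6188; favorable C(14,5) = 2002; P = 11/34; answer 11/34
Stage 2: U1 = 11/34; threaded value p + q = 45; m = 10; a(2) = -1*(-28) + 2*(10) = 48; iterating: a(2)=48, a(3)=-104, a(4)=200, a(5)=-408, a(6)=808, a(7)=-1624, a(8)=3240, a(9)=-6488, a(10)=12968, a(11)=-25944, a(12)=51880; answer 51880
Stage 3: U2 = 51880; r = 74627; 74627 = 7^2 * 1523; sigma = (1 + 7 + 49) * (1 + 1523) = 57 * 1524 = 86868; answer 86868

86868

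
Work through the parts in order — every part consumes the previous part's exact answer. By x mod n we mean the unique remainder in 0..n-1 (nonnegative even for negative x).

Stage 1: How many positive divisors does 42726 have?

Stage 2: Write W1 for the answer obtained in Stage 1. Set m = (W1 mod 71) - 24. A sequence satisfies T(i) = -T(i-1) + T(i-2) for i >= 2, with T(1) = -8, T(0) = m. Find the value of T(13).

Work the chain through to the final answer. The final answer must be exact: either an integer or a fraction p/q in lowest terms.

Stage 1: 42726 = 2 * 3 * 7121; number of divisors = (1+1) * (1+1) * (1+1) = 8; answer 8
Stage 2: W1 = 8; m = -16; T(2) = -1*(-8) + 1*(-16) = -8; iterating: T(2)=-8, T(3)=0, T(4)=-8, T(5)=8, T(6)=-16, T(7)=24, T(8)=-40, T(9)=64, T(10)=-104, T(11)=168, T(12)=-272, T(13)=440; answer 440

440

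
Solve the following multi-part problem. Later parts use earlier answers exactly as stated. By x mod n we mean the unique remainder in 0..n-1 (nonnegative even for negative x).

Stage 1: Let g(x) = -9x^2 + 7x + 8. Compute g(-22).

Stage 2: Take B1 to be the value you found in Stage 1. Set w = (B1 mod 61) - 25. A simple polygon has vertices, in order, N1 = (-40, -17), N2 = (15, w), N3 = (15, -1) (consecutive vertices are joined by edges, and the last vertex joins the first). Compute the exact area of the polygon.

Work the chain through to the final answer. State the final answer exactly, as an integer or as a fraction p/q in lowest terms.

330

Stage 1: -9*(-22)^2 + 7*(-22)^1 + 8 = (-4356) + (-154) + (8) = -4502; answer -4502
Stage 2: B1 = -4502; w = -13; cross terms: (-40*-13 - 15*-17)=775, (15*-1 - 15*-13)=180, (15*-17 - -40*-1)=-295; twice the area = |660| = 660; area = 330; answer 330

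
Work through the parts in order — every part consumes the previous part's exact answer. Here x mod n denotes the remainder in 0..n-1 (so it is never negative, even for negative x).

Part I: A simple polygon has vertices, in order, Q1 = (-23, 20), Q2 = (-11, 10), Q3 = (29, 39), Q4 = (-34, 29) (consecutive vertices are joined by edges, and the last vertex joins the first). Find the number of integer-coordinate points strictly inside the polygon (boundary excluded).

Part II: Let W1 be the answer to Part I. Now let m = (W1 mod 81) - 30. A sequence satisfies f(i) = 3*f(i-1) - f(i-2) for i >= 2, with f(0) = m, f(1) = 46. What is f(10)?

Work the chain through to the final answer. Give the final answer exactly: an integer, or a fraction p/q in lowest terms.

225918

Part I: cross terms: (-23*10 - -11*20)=-10, (-11*39 - 29*10)=-719, (29*29 - -34*39)=2167, (-34*20 - -23*29)=-13; twice the area = |1425| = 1425; area = 1425/2; boundary points = 2 + 1 + 1 + 1 = 5; strictly interior points = area - boundary/2 + 1 = 711; answer 711
Part II: W1 = 711; m = 33; f(2) = 3*(46) - 1*(33) = 105; iterating: f(2)=105, f(3)=269, f(4)=702, f(5)=1837, f(6)=4809, f(7)=12590, f(8)=32961, f(9)=86293, f(10)=225918; answer 225918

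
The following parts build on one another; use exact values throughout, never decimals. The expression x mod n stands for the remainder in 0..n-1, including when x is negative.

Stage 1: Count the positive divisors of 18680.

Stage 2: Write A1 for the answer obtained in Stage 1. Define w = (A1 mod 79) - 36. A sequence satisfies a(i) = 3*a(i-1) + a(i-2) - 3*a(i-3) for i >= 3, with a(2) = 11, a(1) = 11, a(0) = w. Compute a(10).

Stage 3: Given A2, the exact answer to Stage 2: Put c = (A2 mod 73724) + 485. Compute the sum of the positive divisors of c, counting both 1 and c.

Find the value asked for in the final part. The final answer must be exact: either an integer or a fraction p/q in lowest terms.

Stage 1: 18680 = 2^3 * 5 * 467; number of divisors = (3+1) * (1+1) * (1+1) = 16; answer 16
Stage 2: A1 = 16; w = -20; a(3) = 3*(11) + 1*(11) - 3*(-20) = 104; iterating: a(3)=104, a(4)=290, a(5)=941, a(6)=2801, a(7)=8474, a(8)=25400, a(9)=76271, a(10)=228791; answer 228791
Stage 3: A2 = 228791; c = 8104; 8104 = 2^3 * 1013; sigma = (1 + 2 + 4 + 8) * (1 + 1013) = 15 * 1014 = 15210; answer 15210

15210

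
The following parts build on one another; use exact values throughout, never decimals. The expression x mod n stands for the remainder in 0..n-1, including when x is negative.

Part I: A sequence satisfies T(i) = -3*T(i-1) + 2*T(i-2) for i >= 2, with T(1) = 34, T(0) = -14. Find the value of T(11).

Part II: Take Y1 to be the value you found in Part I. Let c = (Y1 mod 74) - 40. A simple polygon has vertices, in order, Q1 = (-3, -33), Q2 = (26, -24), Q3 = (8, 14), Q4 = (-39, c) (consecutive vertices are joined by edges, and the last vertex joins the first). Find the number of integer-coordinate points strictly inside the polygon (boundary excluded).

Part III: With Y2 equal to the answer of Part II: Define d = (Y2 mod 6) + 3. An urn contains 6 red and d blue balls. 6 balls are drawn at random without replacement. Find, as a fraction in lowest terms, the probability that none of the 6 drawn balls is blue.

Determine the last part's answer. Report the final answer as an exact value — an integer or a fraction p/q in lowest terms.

Part I: T(2) = -3*(34) + 2*(-14) = -130; iterating: T(2)=-130, T(3)=458, T(4)=-1634, T(5)=5818, T(6)=-20722, T(7)=73802, T(8)=-262850, T(9)=936154, T(10)=-3334162, T(11)=11874794; answer 11874794
Part II: Y1 = 11874794; c = -26; cross terms: (-3*-24 - 26*-33)=930, (26*14 - 8*-24)=556, (8*-26 - -39*14)=338, (-39*-33 - -3*-26)=1209; twice the area = |3033| = 3033; area = 3033/2; boundary points = 1 + 2 + 1 + 1 = 5; strictly interior points = area - boundary/2 + 1 = 1515; answer 1515
Part III: Y2 = 1515; d = 6; total draws C(12,6) = 924; favorable C(6,6) = 1; P = 1/924; answer 1/924

1/924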